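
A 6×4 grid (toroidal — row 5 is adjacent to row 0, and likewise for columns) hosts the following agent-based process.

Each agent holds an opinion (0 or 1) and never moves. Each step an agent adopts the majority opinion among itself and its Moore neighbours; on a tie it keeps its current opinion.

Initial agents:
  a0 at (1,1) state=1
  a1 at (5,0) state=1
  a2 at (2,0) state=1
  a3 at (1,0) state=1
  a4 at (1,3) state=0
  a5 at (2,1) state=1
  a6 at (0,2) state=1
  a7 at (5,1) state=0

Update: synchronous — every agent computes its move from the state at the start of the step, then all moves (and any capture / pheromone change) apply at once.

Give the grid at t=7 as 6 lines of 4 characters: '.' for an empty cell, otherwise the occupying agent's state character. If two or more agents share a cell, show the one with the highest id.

t=1: a0@(1,1):1 a1@(5,0):1 a2@(2,0):1 a3@(1,0):1 a4@(1,3):1 a5@(2,1):1 a6@(0,2):1 a7@(5,1):1
t=2: (unchanged — steady state)

..1.
11.1
11..
....
....
11..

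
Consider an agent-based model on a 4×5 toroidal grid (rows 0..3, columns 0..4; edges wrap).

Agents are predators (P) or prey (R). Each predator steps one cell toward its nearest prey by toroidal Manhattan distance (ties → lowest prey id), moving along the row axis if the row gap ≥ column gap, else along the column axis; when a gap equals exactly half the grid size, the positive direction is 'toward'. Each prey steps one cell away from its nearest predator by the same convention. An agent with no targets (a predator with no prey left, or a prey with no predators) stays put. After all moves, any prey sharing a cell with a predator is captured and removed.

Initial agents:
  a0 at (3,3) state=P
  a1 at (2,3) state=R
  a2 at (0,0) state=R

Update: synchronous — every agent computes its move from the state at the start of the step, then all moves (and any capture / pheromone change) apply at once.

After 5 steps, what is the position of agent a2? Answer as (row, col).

(0, 1)

t=1: a0@(2,3):P a1@(1,3):R a2@(0,1):R
t=2: a0@(1,3):P a1@(0,3):R a2@(3,1):R
t=3: a0@(0,3):P a1@(3,3):R a2@(2,1):R
t=4: a0@(3,3):P a1@(2,3):R a2@(1,1):R
t=5: a0@(2,3):P a1@(1,3):R a2@(0,1):R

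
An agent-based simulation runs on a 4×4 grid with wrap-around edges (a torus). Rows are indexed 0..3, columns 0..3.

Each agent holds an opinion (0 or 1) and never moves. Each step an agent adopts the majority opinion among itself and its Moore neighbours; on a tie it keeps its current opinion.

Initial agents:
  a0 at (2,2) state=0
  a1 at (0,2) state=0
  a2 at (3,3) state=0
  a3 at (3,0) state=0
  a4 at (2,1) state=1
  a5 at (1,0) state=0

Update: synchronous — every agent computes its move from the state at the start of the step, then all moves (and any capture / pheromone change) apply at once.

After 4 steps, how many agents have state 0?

6

t=1: a0@(2,2):0 a1@(0,2):0 a2@(3,3):0 a3@(3,0):0 a4@(2,1):0 a5@(1,0):0
t=2: (unchanged — steady state)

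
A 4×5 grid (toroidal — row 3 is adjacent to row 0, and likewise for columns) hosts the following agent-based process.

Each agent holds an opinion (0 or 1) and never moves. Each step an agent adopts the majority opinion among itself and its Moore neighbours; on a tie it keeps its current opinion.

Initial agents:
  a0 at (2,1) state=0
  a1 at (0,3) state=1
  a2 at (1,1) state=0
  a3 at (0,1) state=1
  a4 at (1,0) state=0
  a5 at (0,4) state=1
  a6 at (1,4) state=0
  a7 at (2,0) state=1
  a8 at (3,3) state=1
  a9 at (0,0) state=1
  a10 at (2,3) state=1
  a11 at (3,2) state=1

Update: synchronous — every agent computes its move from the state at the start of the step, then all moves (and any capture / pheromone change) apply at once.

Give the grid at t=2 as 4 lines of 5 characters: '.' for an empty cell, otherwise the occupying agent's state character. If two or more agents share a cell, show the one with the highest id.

11.11
00..1
00.1.
..11.

t=1: a0@(2,1):0 a1@(0,3):1 a2@(1,1):0 a3@(0,1):1 a4@(1,0):0 a5@(0,4):1 a6@(1,4):1 a7@(2,0):0 a8@(3,3):1 a9@(0,0):1 a10@(2,3):1 a11@(3,2):1
t=2: (unchanged — steady state)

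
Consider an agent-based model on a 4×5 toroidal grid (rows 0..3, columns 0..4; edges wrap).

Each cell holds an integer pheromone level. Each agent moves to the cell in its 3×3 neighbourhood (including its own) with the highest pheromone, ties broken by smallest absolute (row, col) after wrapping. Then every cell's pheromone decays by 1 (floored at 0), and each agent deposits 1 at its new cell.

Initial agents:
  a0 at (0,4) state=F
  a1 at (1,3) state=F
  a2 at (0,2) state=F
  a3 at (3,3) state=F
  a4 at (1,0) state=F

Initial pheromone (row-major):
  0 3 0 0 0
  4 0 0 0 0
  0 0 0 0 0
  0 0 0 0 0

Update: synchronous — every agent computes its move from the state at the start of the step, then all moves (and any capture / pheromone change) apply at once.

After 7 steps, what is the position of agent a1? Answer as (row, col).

t=1: a0@(1,0) a1@(0,2) a2@(0,1) a3@(0,2) a4@(1,0) | pheromone: 0 3 2 0 0 / 5 0 0 0 0 / 0 0 0 0 0 / 0 0 0 0 0
t=2: a0@(1,0) a1@(0,1) a2@(1,0) a3@(0,1) a4@(1,0) | pheromone: 0 4 1 0 0 / 7 0 0 0 0 / 0 0 0 0 0 / 0 0 0 0 0
t=3: a0@(1,0) a1@(1,0) a2@(1,0) a3@(1,0) a4@(1,0) | pheromone: 0 3 0 0 0 / 11 0 0 0 0 / 0 0 0 0 0 / 0 0 0 0 0
t=4: a0@(1,0) a1@(1,0) a2@(1,0) a3@(1,0) a4@(1,0) | pheromone: 0 2 0 0 0 / 15 0 0 0 0 / 0 0 0 0 0 / 0 0 0 0 0
t=5: a0@(1,0) a1@(1,0) a2@(1,0) a3@(1,0) a4@(1,0) | pheromone: 0 1 0 0 0 / 19 0 0 0 0 / 0 0 0 0 0 / 0 0 0 0 0
t=6: a0@(1,0) a1@(1,0) a2@(1,0) a3@(1,0) a4@(1,0) | pheromone: 0 0 0 0 0 / 23 0 0 0 0 / 0 0 0 0 0 / 0 0 0 0 0
t=7: a0@(1,0) a1@(1,0) a2@(1,0) a3@(1,0) a4@(1,0) | pheromone: 0 0 0 0 0 / 27 0 0 0 0 / 0 0 0 0 0 / 0 0 0 0 0

(1, 0)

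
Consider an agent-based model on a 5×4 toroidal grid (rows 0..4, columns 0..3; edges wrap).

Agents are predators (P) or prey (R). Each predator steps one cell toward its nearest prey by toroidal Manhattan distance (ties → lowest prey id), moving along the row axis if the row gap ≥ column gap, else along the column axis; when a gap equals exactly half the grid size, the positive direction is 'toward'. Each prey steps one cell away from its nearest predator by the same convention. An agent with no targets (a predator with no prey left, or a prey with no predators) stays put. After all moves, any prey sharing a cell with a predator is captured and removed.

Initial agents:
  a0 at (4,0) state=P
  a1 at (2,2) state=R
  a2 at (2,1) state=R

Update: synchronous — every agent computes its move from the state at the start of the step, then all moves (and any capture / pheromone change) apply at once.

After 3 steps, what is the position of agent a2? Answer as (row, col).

(4, 1)

t=1: a0@(3,0):P a1@(1,2):R a2@(1,1):R
t=2: a0@(2,0):P a1@(0,2):R a2@(0,1):R
t=3: a0@(1,0):P a1@(4,2):R a2@(4,1):R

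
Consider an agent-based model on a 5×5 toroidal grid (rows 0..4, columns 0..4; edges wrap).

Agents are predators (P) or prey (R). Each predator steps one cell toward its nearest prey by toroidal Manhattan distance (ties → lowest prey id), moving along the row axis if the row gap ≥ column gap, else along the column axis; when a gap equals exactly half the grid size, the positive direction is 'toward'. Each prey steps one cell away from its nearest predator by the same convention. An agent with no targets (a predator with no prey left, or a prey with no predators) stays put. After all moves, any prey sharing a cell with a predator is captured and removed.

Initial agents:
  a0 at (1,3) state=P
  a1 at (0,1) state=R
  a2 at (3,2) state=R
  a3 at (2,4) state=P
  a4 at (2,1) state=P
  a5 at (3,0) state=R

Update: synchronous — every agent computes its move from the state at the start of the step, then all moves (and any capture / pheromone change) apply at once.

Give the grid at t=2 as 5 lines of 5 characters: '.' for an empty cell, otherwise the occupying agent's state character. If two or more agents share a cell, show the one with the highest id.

t=1: a0@(1,2):P a1@(4,1):R a2@(4,2):R a3@(3,4):P a4@(1,1):P a5@(4,0):R
t=2: a0@(0,2):P a1@(3,1):R a2@(3,2):R a3@(4,4):P a4@(0,1):P a5@(0,0):R

RPP..
.....
.....
.RR..
....P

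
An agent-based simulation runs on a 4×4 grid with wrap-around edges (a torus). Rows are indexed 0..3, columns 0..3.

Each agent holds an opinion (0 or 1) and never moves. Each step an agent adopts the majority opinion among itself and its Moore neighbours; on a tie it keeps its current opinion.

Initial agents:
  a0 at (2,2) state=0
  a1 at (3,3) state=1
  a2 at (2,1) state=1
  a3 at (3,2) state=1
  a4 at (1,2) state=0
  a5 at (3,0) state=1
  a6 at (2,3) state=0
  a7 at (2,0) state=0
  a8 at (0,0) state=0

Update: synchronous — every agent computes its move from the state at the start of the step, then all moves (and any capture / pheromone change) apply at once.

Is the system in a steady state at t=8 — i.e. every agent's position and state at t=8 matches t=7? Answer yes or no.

yes

t=1: a0@(2,2):0 a1@(3,3):0 a2@(2,1):1 a3@(3,2):1 a4@(1,2):0 a5@(3,0):1 a6@(2,3):0 a7@(2,0):1 a8@(0,0):1
t=2: a0@(2,2):0 a1@(3,3):1 a2@(2,1):1 a3@(3,2):0 a4@(1,2):0 a5@(3,0):1 a6@(2,3):0 a7@(2,0):1 a8@(0,0):1
t=3: (unchanged — steady state)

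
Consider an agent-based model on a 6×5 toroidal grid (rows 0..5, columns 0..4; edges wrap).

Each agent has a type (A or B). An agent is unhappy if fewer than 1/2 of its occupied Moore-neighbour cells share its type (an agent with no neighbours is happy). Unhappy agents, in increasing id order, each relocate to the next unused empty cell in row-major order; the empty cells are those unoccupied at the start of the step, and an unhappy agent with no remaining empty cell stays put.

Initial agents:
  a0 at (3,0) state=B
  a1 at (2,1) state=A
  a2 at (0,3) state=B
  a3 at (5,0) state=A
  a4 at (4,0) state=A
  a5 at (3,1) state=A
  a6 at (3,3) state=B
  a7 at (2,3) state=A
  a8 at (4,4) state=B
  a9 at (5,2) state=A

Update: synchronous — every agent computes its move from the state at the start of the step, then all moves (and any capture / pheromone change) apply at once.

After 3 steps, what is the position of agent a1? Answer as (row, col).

(2, 1)

t=1: a0@(0,0):B a1@(2,1):A a2@(0,1):B a3@(5,0):A a4@(4,0):A a5@(3,1):A a6@(3,3):B a7@(0,2):A a8@(4,4):B a9@(0,4):A
t=2: a0@(0,3):B a1@(2,1):A a2@(1,0):B a3@(1,1):A a4@(4,0):A a5@(3,1):A a6@(3,3):B a7@(1,2):A a8@(1,3):B a9@(0,4):A
t=3: a0@(0,0):B a1@(2,1):A a2@(0,1):B a3@(1,1):A a4@(4,0):A a5@(3,1):A a6@(3,3):B a7@(1,2):A a8@(0,2):B a9@(1,4):A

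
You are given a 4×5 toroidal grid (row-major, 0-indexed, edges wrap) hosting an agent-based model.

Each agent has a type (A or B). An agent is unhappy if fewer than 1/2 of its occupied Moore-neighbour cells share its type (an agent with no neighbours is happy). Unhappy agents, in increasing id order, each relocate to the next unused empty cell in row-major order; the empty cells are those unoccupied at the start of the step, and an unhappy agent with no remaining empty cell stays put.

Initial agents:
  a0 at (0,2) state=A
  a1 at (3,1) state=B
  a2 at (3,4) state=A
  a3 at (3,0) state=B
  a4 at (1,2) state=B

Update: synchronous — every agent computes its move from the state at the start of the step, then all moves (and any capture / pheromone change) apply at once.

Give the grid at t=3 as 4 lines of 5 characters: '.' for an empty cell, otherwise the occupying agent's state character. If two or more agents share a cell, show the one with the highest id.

AA.BB
..B..
.....
.....

t=1: a0@(0,0):A a1@(3,1):B a2@(0,1):A a3@(3,0):B a4@(0,3):B
t=2: a0@(0,2):A a1@(0,4):B a2@(1,0):A a3@(1,1):B a4@(0,3):B
t=3: a0@(0,0):A a1@(0,4):B a2@(0,1):A a3@(1,2):B a4@(0,3):B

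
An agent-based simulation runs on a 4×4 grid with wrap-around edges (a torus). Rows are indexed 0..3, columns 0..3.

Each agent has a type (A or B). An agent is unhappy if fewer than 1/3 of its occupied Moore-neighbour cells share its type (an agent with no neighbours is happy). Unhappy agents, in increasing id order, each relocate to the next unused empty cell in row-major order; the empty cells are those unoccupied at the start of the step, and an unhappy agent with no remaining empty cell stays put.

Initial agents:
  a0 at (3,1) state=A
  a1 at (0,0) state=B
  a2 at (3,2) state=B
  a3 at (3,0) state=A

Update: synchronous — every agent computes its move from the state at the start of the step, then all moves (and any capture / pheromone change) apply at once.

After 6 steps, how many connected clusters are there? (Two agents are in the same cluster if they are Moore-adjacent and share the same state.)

t=1: a0@(3,1):A a1@(0,1):B a2@(0,2):B a3@(3,0):A
t=2: (unchanged — steady state)

2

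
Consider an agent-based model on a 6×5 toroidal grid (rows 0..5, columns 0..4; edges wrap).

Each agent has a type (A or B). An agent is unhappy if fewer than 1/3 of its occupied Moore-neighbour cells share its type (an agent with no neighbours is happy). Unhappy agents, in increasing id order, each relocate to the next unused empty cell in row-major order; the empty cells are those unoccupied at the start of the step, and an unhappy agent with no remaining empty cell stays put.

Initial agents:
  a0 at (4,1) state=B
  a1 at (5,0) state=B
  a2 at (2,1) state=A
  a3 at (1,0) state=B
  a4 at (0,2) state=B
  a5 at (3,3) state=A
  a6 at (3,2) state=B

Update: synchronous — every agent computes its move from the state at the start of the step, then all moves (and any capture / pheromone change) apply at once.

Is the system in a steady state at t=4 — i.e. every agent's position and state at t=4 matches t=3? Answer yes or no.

t=1: a0@(4,1):B a1@(5,0):B a2@(0,0):A a3@(0,1):B a4@(0,2):B a5@(0,3):A a6@(3,2):B
t=2: a0@(4,1):B a1@(5,0):B a2@(0,4):A a3@(0,1):B a4@(0,2):B a5@(1,0):A a6@(3,2):B
t=3: (unchanged — steady state)

yes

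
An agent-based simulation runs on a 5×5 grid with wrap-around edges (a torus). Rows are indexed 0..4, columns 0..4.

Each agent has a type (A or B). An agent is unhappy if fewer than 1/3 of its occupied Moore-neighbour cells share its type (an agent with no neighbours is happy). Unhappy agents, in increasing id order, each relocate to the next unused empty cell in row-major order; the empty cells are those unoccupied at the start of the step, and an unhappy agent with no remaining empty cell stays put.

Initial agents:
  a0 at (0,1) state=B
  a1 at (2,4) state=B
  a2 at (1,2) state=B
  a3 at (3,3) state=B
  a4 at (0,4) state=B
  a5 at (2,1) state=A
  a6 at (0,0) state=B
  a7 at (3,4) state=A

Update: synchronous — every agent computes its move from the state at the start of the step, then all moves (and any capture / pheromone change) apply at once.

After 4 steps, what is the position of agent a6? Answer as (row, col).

(0, 0)

t=1: a0@(0,1):B a1@(2,4):B a2@(1,2):B a3@(3,3):B a4@(0,4):B a5@(0,2):A a6@(0,0):B a7@(0,3):A
t=2: (unchanged — steady state)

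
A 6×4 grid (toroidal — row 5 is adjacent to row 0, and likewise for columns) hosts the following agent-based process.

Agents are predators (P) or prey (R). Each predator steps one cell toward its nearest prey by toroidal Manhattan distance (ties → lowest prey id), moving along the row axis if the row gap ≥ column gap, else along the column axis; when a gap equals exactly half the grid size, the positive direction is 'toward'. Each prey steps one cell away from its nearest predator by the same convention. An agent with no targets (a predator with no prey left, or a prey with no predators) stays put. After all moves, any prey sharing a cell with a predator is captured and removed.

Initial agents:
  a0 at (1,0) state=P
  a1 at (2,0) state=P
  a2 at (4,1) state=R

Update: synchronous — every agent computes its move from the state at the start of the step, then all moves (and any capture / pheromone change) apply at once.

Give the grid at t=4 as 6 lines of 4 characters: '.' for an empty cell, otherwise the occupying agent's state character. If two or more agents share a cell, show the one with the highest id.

t=1: a0@(2,0):P a1@(3,0):P a2@(5,1):R
t=2: a0@(3,0):P a1@(4,0):P a2@(0,1):R
t=3: a0@(4,0):P a1@(5,0):P a2@(1,1):R
t=4: a0@(5,0):P a1@(0,0):P a2@(2,1):R

P...
....
.R..
....
....
P...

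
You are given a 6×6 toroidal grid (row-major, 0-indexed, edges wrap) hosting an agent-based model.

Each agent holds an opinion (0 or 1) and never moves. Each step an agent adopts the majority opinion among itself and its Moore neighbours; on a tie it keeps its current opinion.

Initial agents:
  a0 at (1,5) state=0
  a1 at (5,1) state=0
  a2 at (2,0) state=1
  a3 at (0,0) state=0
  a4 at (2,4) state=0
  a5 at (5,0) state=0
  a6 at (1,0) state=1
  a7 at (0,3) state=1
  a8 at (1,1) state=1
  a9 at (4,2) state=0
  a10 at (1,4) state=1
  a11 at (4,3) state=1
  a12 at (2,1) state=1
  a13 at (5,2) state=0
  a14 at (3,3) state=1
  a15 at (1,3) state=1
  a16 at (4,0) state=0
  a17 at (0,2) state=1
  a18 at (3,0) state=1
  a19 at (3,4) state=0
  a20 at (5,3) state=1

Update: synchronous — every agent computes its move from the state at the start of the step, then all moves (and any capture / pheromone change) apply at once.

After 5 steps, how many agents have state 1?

12

t=1: a0@(1,5):0 a1@(5,1):0 a2@(2,0):1 a3@(0,0):0 a4@(2,4):0 a5@(5,0):0 a6@(1,0):1 a7@(0,3):1 a8@(1,1):1 a9@(4,2):0 a10@(1,4):1 a11@(4,3):1 a12@(2,1):1 a13@(5,2):1 a14@(3,3):0 a15@(1,3):1 a16@(4,0):0 a17@(0,2):1 a18@(3,0):1 a19@(3,4):0 a20@(5,3):1
t=2: (unchanged — steady state)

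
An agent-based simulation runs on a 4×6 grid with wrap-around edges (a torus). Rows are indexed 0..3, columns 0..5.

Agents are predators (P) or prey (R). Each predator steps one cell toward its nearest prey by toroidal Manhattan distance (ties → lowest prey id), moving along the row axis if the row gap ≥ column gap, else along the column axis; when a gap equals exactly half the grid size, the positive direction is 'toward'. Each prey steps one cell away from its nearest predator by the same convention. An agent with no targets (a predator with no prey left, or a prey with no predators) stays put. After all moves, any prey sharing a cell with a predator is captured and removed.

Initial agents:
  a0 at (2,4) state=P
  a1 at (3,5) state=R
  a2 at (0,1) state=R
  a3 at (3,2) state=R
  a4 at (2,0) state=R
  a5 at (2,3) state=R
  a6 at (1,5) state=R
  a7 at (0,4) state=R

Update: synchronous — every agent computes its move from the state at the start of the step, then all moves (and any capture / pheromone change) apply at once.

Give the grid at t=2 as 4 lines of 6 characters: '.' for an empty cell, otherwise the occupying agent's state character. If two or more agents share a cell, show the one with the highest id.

t=1: a0@(2,3):P a1@(0,5):R a2@(0,0):R a3@(3,1):R a4@(2,1):R a5@(2,2):R a6@(0,5):R a7@(3,4):R
t=2: a0@(2,2):P a1@(3,5):R a2@(0,5):R a3@(3,0):R a4@(2,0):R a5@(2,1):R a6@(3,5):R a7@(0,4):R

....RR
......
RRP...
R....R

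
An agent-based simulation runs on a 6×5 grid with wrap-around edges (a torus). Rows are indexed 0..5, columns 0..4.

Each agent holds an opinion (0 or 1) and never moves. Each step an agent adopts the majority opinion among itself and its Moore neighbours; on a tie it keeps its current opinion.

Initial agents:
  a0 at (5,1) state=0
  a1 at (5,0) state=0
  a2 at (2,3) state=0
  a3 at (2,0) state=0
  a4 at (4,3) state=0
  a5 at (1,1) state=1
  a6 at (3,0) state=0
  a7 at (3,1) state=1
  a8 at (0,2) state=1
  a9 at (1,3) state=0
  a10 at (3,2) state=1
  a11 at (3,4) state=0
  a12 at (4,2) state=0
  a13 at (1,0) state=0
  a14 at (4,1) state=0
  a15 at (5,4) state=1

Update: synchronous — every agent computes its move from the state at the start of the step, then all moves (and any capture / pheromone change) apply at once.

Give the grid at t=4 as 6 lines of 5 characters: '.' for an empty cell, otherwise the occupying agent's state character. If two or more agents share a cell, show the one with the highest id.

t=1: a0@(5,1):0 a1@(5,0):0 a2@(2,3):0 a3@(2,0):0 a4@(4,3):0 a5@(1,1):1 a6@(3,0):0 a7@(3,1):0 a8@(0,2):1 a9@(1,3):0 a10@(3,2):0 a11@(3,4):0 a12@(4,2):0 a13@(1,0):0 a14@(4,1):0 a15@(5,4):0
t=2: (unchanged — steady state)

..1..
01.0.
0..0.
000.0
.000.
00..0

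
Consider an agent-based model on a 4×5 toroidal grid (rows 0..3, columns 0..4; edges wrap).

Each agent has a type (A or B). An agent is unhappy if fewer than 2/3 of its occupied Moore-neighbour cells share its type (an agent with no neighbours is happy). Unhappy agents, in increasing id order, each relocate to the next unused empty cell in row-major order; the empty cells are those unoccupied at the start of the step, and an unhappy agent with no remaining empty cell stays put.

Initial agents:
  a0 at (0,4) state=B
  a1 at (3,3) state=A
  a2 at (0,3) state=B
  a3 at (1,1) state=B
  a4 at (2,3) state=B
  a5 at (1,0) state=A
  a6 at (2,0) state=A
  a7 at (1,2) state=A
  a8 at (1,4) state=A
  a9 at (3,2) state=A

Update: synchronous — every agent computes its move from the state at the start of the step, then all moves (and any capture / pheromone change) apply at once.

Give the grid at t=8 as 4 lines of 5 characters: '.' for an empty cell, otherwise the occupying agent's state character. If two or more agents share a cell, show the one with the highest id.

t=1: a0@(0,0):B a1@(0,1):A a2@(0,2):B a3@(1,3):B a4@(2,1):B a5@(2,2):A a6@(2,0):A a7@(2,4):A a8@(3,0):A a9@(3,1):A
t=2: a0@(0,3):B a1@(0,4):A a2@(1,0):B a3@(1,1):B a4@(1,2):B a5@(1,4):A a6@(2,0):A a7@(2,4):A a8@(3,0):A a9@(2,3):A
t=3: a0@(0,0):B a1@(0,1):A a2@(0,2):B a3@(1,1):B a4@(1,2):B a5@(1,4):A a6@(1,3):A a7@(2,4):A a8@(3,0):A a9@(2,3):A
t=4: a0@(0,3):B a1@(0,4):A a2@(1,0):B a3@(1,1):B a4@(2,0):B a5@(1,4):A a6@(2,1):A a7@(2,4):A a8@(3,0):A a9@(2,3):A
t=5: a0@(0,0):B a1@(0,1):A a2@(0,2):B a3@(1,1):B a4@(1,2):B a5@(1,3):A a6@(2,2):A a7@(3,1):A a8@(3,0):A a9@(2,3):A
t=6: a0@(0,3):B a1@(0,4):A a2@(1,0):B a3@(1,4):B a4@(2,0):B a5@(2,1):A a6@(2,4):A a7@(3,2):A a8@(3,0):A a9@(2,3):A
t=7: a0@(0,0):B a1@(0,1):A a2@(0,2):B a3@(1,1):B a4@(1,2):B a5@(1,3):A a6@(2,2):A a7@(3,2):A a8@(3,0):A a9@(2,3):A
t=8: a0@(0,3):B a1@(0,4):A a2@(1,0):B a3@(1,4):B a4@(2,0):B a5@(2,1):A a6@(2,4):A a7@(3,2):A a8@(3,1):A a9@(2,3):A

...BA
B...B
BA.AA
.AA..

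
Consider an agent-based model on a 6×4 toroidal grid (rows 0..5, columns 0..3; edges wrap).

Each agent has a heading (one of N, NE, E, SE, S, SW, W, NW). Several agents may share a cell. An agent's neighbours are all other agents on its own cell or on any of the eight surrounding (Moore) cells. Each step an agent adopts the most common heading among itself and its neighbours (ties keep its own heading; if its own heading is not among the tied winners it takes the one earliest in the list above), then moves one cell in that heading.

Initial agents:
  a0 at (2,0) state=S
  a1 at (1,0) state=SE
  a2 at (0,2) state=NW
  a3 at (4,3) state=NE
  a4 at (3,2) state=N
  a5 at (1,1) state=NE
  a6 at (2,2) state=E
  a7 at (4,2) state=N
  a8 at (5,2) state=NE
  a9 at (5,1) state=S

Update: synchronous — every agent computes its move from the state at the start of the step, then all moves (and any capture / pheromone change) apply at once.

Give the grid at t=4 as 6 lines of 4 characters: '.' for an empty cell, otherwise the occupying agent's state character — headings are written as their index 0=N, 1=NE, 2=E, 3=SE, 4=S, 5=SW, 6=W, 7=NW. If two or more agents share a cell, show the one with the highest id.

t=1: a0@(3,0):S a1@(2,1):SE a2@(5,3):NE a3@(3,0):NE a4@(2,2):N a5@(0,2):NE a6@(2,3):E a7@(3,2):N a8@(4,3):NE a9@(0,1):S
t=2: a0@(2,1):NE a1@(1,1):N a2@(4,0):NE a3@(2,1):NE a4@(1,2):N a5@(5,3):NE a6@(1,3):N a7@(2,2):N a8@(3,0):NE a9@(1,1):S
t=3: a0@(1,2):NE a1@(0,1):N a2@(3,1):NE a3@(1,2):NE a4@(0,2):N a5@(4,0):NE a6@(0,3):N a7@(1,2):N a8@(2,1):NE a9@(0,1):N
t=4: a0@(0,2):N a1@(5,1):N a2@(2,2):NE a3@(0,2):N a4@(5,2):N a5@(3,1):NE a6@(5,3):N a7@(0,2):N a8@(1,2):NE a9@(5,1):N

..0.
..1.
..1.
.1..
....
.000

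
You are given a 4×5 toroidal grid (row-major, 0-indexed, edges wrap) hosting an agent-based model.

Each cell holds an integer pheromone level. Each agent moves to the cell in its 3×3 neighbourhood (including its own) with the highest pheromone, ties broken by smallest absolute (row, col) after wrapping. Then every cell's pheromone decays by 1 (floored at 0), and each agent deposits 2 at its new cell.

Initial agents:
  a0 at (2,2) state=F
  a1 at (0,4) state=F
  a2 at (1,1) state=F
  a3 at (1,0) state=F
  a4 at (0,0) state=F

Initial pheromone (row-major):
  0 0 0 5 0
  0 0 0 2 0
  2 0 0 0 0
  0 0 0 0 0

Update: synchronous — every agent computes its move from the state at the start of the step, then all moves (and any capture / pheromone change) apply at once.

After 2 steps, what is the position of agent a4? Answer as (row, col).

(0, 0)

t=1: a0@(1,3) a1@(0,3) a2@(2,0) a3@(2,0) a4@(0,0) | pheromone: 2 0 0 6 0 / 0 0 0 3 0 / 5 0 0 0 0 / 0 0 0 0 0
t=2: a0@(0,3) a1@(0,3) a2@(2,0) a3@(2,0) a4@(0,0) | pheromone: 3 0 0 9 0 / 0 0 0 2 0 / 8 0 0 0 0 / 0 0 0 0 0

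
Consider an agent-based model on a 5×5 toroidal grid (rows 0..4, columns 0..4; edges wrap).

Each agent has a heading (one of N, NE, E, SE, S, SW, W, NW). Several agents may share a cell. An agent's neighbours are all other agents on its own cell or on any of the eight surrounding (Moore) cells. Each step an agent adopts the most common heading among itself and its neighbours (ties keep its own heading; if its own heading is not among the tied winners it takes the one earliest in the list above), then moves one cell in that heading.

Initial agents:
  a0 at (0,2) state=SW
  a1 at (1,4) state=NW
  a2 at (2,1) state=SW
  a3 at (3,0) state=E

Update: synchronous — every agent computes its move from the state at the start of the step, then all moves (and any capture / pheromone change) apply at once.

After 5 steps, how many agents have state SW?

2

t=1: a0@(1,1):SW a1@(0,3):NW a2@(3,0):SW a3@(3,1):E
t=2: a0@(2,0):SW a1@(4,2):NW a2@(4,4):SW a3@(3,2):E
t=3: a0@(3,4):SW a1@(3,1):NW a2@(0,3):SW a3@(3,3):E
t=4: a0@(4,3):SW a1@(2,0):NW a2@(1,2):SW a3@(3,4):E
t=5: a0@(0,2):SW a1@(1,4):NW a2@(2,1):SW a3@(3,0):E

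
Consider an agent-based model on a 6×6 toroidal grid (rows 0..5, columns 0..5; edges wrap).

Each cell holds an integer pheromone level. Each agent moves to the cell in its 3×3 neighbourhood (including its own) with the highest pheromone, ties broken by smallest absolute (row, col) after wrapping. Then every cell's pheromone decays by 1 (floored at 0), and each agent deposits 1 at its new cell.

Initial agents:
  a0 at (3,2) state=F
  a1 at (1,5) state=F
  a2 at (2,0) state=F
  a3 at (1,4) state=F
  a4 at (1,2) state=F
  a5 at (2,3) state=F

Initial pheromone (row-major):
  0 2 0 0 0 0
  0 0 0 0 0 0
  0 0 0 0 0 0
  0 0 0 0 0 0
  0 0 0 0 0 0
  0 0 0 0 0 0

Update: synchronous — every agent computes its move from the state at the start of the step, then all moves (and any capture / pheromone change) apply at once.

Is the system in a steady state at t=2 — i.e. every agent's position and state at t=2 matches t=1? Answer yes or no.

no

t=1: a0@(2,1) a1@(0,0) a2@(1,0) a3@(0,3) a4@(0,1) a5@(1,2) | pheromone: 1 2 0 1 0 0 / 1 0 1 0 0 0 / 0 1 0 0 0 0 / 0 0 0 0 0 0 / 0 0 0 0 0 0 / 0 0 0 0 0 0
t=2: a0@(1,0) a1@(0,1) a2@(0,1) a3@(0,3) a4@(0,1) a5@(0,1) | pheromone: 0 5 0 1 0 0 / 1 0 0 0 0 0 / 0 0 0 0 0 0 / 0 0 0 0 0 0 / 0 0 0 0 0 0 / 0 0 0 0 0 0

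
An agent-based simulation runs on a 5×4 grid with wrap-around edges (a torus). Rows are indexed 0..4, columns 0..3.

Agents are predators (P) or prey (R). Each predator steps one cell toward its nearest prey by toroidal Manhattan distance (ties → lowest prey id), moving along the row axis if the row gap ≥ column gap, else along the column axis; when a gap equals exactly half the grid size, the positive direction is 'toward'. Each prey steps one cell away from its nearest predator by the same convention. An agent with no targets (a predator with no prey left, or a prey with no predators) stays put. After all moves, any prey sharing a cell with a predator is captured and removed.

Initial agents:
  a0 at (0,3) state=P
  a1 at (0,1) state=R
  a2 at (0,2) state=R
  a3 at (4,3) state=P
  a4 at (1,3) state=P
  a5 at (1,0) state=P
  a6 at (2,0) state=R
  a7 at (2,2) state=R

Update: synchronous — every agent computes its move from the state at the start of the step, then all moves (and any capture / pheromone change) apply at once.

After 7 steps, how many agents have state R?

2

t=1: a0@(0,2):P a1@(0,0):R a2@(0,1):R a3@(0,3):P a4@(0,3):P a5@(2,0):P a6@(3,0):R a7@(3,2):R
t=2: a0@(0,1):P a3@(0,0):P a4@(0,0):P a5@(3,0):P a6@(4,0):R a7@(2,2):R
t=3: a0@(4,1):P a3@(4,0):P a4@(4,0):P a5@(4,0):P a6@(3,0):R a7@(3,2):R
t=4: a0@(3,1):P a3@(3,0):P a4@(3,0):P a5@(3,0):P a6@(2,0):R a7@(2,2):R
t=5: a0@(2,1):P a3@(2,0):P a4@(2,0):P a5@(2,0):P a6@(1,0):R a7@(1,2):R
t=6: a0@(1,1):P a3@(1,0):P a4@(1,0):P a5@(1,0):P a6@(0,0):R a7@(0,2):R
t=7: a0@(0,1):P a3@(0,0):P a4@(0,0):P a5@(0,0):P a6@(4,0):R a7@(4,2):R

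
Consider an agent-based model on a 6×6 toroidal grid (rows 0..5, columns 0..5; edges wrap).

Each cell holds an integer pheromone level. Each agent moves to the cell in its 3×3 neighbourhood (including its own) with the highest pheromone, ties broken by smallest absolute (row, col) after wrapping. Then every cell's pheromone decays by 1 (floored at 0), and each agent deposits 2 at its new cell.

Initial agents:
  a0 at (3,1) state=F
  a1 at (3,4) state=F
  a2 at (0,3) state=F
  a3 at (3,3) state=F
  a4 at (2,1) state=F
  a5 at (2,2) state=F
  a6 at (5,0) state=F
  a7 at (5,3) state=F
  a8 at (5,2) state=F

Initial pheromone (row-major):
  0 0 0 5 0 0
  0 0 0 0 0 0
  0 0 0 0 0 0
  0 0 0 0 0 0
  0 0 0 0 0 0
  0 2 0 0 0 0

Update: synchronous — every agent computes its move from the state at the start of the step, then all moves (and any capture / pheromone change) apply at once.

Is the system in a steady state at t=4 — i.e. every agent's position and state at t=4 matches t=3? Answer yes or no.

no

t=1: a0@(2,0) a1@(2,3) a2@(0,3) a3@(2,2) a4@(1,0) a5@(1,1) a6@(5,1) a7@(0,3) a8@(0,3) | pheromone: 0 0 0 10 0 0 / 2 2 0 0 0 0 / 2 0 2 2 0 0 / 0 0 0 0 0 0 / 0 0 0 0 0 0 / 0 3 0 0 0 0
t=2: a0@(1,0) a1@(2,2) a2@(0,3) a3@(1,1) a4@(1,0) a5@(1,0) a6@(5,1) a7@(0,3) a8@(0,3) | pheromone: 0 0 0 15 0 0 / 7 3 0 0 0 0 / 1 0 3 1 0 0 / 0 0 0 0 0 0 / 0 0 0 0 0 0 / 0 4 0 0 0 0
t=3: a0@(1,0) a1@(1,1) a2@(0,3) a3@(1,0) a4@(1,0) a5@(1,0) a6@(5,1) a7@(0,3) a8@(0,3) | pheromone: 0 0 0 20 0 0 / 14 4 0 0 0 0 / 0 0 2 0 0 0 / 0 0 0 0 0 0 / 0 0 0 0 0 0 / 0 5 0 0 0 0
t=4: a0@(1,0) a1@(1,0) a2@(0,3) a3@(1,0) a4@(1,0) a5@(1,0) a6@(5,1) a7@(0,3) a8@(0,3) | pheromone: 0 0 0 25 0 0 / 23 3 0 0 0 0 / 0 0 1 0 0 0 / 0 0 0 0 0 0 / 0 0 0 0 0 0 / 0 6 0 0 0 0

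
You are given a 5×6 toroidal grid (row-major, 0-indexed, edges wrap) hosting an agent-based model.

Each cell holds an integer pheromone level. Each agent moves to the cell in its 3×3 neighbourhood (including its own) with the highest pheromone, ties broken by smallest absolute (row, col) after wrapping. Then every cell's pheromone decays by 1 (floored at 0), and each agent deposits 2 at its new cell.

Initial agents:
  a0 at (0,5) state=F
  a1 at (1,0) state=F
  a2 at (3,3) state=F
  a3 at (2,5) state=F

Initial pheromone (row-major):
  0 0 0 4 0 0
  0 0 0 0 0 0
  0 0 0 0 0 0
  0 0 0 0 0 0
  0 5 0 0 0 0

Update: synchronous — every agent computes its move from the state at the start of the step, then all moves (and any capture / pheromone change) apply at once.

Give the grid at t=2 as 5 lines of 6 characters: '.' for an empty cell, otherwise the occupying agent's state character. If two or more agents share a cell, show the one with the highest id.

F.....
......
..F...
......
......

t=1: a0@(0,0) a1@(0,0) a2@(2,2) a3@(1,0) | pheromone: 4 0 0 3 0 0 / 2 0 0 0 0 0 / 0 0 2 0 0 0 / 0 0 0 0 0 0 / 0 4 0 0 0 0
t=2: a0@(0,0) a1@(0,0) a2@(2,2) a3@(0,0) | pheromone: 9 0 0 2 0 0 / 1 0 0 0 0 0 / 0 0 3 0 0 0 / 0 0 0 0 0 0 / 0 3 0 0 0 0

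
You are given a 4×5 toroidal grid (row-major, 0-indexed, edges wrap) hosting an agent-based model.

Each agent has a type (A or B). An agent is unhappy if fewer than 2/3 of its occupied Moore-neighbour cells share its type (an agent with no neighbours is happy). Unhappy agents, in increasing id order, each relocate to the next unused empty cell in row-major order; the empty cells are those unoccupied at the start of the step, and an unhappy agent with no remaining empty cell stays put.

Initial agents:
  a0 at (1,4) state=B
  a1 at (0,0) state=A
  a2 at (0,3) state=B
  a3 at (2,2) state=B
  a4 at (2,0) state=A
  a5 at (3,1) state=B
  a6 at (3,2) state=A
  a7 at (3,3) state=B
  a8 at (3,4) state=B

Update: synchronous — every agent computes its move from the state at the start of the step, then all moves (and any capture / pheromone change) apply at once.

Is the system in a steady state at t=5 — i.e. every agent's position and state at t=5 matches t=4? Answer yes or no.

t=1: a0@(0,1):B a1@(0,2):A a2@(0,3):B a3@(2,2):B a4@(0,4):A a5@(1,0):B a6@(1,1):A a7@(3,3):B a8@(1,2):B
t=2: a0@(0,0):B a1@(1,3):A a2@(1,4):B a3@(2,2):B a4@(2,0):A a5@(2,1):B a6@(2,3):A a7@(2,4):B a8@(3,0):B
t=3: a0@(0,0):B a1@(0,1):A a2@(0,2):B a3@(0,3):B a4@(0,4):A a5@(2,1):B a6@(1,0):A a7@(1,1):B a8@(3,0):B
t=4: a0@(1,2):B a1@(1,3):A a2@(0,2):B a3@(1,4):B a4@(2,0):A a5@(2,1):B a6@(2,2):A a7@(2,3):B a8@(2,4):B
t=5: a0@(0,0):B a1@(0,1):A a2@(0,3):B a3@(0,4):B a4@(1,0):A a5@(1,1):B a6@(3,0):A a7@(3,1):B a8@(3,2):B

no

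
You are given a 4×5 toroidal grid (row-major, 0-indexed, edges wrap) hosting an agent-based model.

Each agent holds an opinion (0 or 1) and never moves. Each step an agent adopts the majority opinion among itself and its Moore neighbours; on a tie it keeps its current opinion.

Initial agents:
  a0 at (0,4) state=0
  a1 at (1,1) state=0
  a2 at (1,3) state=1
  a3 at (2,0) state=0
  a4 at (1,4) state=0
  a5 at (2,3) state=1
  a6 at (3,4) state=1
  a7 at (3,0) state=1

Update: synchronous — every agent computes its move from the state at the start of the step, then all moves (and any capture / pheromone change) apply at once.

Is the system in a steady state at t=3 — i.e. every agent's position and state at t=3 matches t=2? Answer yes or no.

t=1: a0@(0,4):1 a1@(1,1):0 a2@(1,3):1 a3@(2,0):0 a4@(1,4):0 a5@(2,3):1 a6@(3,4):1 a7@(3,0):1
t=2: a0@(0,4):1 a1@(1,1):0 a2@(1,3):1 a3@(2,0):0 a4@(1,4):1 a5@(2,3):1 a6@(3,4):1 a7@(3,0):1
t=3: a0@(0,4):1 a1@(1,1):0 a2@(1,3):1 a3@(2,0):1 a4@(1,4):1 a5@(2,3):1 a6@(3,4):1 a7@(3,0):1

no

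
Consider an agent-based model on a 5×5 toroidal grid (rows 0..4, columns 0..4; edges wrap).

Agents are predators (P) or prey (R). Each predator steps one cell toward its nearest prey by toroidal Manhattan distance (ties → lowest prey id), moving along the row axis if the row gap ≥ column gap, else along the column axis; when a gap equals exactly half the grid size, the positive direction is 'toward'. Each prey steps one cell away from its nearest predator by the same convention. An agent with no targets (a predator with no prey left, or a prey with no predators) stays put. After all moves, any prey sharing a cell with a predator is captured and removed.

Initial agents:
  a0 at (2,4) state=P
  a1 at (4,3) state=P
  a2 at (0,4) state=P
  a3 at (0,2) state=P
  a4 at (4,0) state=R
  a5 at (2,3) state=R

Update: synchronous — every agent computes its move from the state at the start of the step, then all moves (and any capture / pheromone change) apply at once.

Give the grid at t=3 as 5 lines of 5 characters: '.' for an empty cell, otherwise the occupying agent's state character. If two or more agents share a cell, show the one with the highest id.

.....
.....
RP...
PP...
.....

t=1: a0@(2,3):P a1@(4,4):P a2@(4,4):P a3@(0,1):P a4@(4,1):R a5@(2,2):R
t=2: a0@(2,2):P a1@(4,0):P a2@(4,0):P a3@(4,1):P a4@(3,1):R a5@(2,1):R
t=3: a0@(2,1):P a1@(3,0):P a2@(3,0):P a3@(3,1):P a5@(2,0):R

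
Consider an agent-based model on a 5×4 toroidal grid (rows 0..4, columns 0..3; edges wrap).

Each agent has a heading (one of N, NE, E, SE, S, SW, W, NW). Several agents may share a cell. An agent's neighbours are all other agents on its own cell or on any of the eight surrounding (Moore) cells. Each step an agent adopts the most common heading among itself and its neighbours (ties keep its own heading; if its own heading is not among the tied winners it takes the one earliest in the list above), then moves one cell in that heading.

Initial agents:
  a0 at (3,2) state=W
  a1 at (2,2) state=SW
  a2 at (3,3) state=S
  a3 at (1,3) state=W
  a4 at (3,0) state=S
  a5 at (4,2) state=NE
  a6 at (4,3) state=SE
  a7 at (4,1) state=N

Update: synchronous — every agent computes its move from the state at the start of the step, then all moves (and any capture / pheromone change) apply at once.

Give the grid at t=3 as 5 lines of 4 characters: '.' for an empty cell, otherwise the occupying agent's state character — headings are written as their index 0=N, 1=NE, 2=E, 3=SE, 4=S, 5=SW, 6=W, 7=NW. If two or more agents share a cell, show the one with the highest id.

t=1: a0@(3,1):W a1@(2,1):W a2@(4,3):S a3@(1,2):W a4@(4,0):S a5@(3,3):NE a6@(0,3):S a7@(3,1):N
t=2: a0@(3,0):W a1@(2,0):W a2@(0,3):S a3@(1,1):W a4@(0,0):S a5@(4,3):S a6@(1,3):S a7@(3,0):W
t=3: a0@(3,3):W a1@(2,3):W a2@(1,3):S a3@(1,0):W a4@(1,0):S a5@(0,3):S a6@(2,3):S a7@(3,3):W

...4
4..4
...4
...6
....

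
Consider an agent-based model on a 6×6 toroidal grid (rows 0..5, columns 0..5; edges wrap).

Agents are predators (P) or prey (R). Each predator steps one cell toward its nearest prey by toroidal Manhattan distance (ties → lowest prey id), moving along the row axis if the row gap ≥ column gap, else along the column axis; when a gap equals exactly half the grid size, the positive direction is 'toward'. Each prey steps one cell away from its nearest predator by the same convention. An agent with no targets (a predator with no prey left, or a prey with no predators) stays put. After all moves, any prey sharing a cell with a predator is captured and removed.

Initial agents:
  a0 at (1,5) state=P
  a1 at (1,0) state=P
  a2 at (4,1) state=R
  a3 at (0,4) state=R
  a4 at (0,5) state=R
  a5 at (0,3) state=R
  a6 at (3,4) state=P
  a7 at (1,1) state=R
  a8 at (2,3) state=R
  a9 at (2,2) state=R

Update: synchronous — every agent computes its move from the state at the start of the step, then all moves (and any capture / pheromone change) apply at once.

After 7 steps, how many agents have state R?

t=1: a0@(0,5):P a1@(1,1):P a2@(3,1):R a3@(5,4):R a4@(5,5):R a5@(0,2):R a6@(2,4):P a7@(1,2):R a8@(1,3):R a9@(2,3):R
t=2: a0@(5,5):P a1@(1,2):P a2@(4,1):R a3@(4,4):R a4@(4,5):R a5@(5,2):R a6@(2,3):P a7@(1,3):R a8@(1,4):R a9@(2,2):R
t=3: a0@(4,5):P a1@(1,3):P a2@(4,2):R a3@(3,4):R a4@(3,5):R a5@(4,2):R a6@(1,3):P a7@(1,4):R a8@(1,5):R a9@(3,2):R
t=4: a0@(3,5):P a1@(1,4):P a2@(4,1):R a3@(2,4):R a4@(2,5):R a5@(4,1):R a6@(1,4):P a7@(1,5):R a8@(1,0):R a9@(4,2):R
t=5: a0@(2,5):P a1@(2,4):P a2@(4,2):R a3@(3,4):R a4@(1,5):R a5@(4,2):R a6@(2,4):P a7@(1,0):R a8@(1,1):R a9@(4,1):R
t=6: a0@(1,5):P a1@(3,4):P a2@(5,2):R a3@(4,4):R a4@(0,5):R a5@(5,2):R a6@(3,4):P a7@(0,0):R a8@(1,2):R a9@(5,1):R
t=7: a0@(0,5):P a1@(4,4):P a2@(0,2):R a3@(5,4):R a4@(5,5):R a5@(0,2):R a6@(4,4):P a7@(5,0):R a8@(1,1):R a9@(4,1):R

7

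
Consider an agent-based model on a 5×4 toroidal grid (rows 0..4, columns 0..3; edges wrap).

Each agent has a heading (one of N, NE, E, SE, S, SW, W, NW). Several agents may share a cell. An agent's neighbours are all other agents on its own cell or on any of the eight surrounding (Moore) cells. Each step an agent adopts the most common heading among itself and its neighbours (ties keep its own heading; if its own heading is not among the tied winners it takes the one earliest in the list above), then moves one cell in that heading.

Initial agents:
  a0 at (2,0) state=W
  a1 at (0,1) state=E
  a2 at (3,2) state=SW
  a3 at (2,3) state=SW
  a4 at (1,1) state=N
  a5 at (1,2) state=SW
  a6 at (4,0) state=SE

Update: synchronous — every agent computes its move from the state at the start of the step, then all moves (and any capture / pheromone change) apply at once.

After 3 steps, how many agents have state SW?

t=1: a0@(2,3):W a1@(0,2):E a2@(4,1):SW a3@(3,2):SW a4@(0,1):N a5@(2,1):SW a6@(0,1):SE
t=2: a0@(2,2):W a1@(0,3):E a2@(0,0):SW a3@(4,1):SW a4@(4,1):N a5@(3,0):SW a6@(1,2):SE
t=3: a0@(2,1):W a1@(0,0):E a2@(1,3):SW a3@(0,0):SW a4@(0,0):SW a5@(4,3):SW a6@(2,3):SE

4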